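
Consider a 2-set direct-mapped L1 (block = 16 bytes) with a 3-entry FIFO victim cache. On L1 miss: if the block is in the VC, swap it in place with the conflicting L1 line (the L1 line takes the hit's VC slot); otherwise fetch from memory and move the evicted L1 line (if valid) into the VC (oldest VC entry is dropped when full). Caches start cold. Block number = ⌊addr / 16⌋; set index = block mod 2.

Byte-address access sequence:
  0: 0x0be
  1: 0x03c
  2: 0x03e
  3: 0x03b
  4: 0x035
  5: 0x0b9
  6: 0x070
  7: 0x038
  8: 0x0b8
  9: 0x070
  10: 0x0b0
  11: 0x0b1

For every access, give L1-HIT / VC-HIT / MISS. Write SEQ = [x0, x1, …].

SEQ = [MISS, MISS, L1-HIT, L1-HIT, L1-HIT, VC-HIT, MISS, VC-HIT, VC-HIT, VC-HIT, VC-HIT, L1-HIT]

#0 0xbe→b11/s1 MISS; vc=[]
#1 0x3c→b3/s1 MISS; vc=[11]
#2 0x3e→b3/s1 L1-HIT; vc=[11]
#3 0x3b→b3/s1 L1-HIT; vc=[11]
#4 0x35→b3/s1 L1-HIT; vc=[11]
#5 0xb9→b11/s1 VC-HIT; vc=[3]
#6 0x70→b7/s1 MISS; vc=[3,11]
#7 0x38→b3/s1 VC-HIT; vc=[7,11]
#8 0xb8→b11/s1 VC-HIT; vc=[7,3]
#9 0x70→b7/s1 VC-HIT; vc=[11,3]
#10 0xb0→b11/s1 VC-HIT; vc=[7,3]
#11 0xb1→b11/s1 L1-HIT; vc=[7,3]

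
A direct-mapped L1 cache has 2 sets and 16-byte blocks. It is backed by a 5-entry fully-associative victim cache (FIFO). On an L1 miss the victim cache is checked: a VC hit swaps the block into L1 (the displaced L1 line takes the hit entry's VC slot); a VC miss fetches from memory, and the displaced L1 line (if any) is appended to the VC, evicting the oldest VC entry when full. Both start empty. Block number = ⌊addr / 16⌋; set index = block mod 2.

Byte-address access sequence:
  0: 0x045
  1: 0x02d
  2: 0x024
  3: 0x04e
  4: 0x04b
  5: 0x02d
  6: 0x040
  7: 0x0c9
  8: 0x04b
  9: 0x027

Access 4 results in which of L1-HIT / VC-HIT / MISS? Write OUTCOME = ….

0: 0x45 (blk 4, set 0) → MISS  vc=[]
1: 0x2d (blk 2, set 0) → MISS  vc=[4]
2: 0x24 (blk 2, set 0) → L1-HIT  vc=[4]
3: 0x4e (blk 4, set 0) → VC-HIT  vc=[2]
4: 0x4b (blk 4, set 0) → L1-HIT  vc=[2]
5: 0x2d (blk 2, set 0) → VC-HIT  vc=[4]
6: 0x40 (blk 4, set 0) → VC-HIT  vc=[2]
7: 0xc9 (blk 12, set 0) → MISS  vc=[2, 4]
8: 0x4b (blk 4, set 0) → VC-HIT  vc=[2, 12]
9: 0x27 (blk 2, set 0) → VC-HIT  vc=[4, 12]

OUTCOME = L1-HIT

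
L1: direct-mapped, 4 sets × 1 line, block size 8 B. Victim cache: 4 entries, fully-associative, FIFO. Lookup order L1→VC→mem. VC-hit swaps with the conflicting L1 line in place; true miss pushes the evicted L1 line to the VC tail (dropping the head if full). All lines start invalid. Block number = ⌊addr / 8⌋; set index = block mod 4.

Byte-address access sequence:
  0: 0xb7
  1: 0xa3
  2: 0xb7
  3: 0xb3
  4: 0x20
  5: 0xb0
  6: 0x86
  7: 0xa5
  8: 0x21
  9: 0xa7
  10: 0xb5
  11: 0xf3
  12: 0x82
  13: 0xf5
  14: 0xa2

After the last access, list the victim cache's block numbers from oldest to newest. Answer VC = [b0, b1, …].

0: 0xb7 (blk 22, set 2) → MISS  vc=[]
1: 0xa3 (blk 20, set 0) → MISS  vc=[]
2: 0xb7 (blk 22, set 2) → L1-HIT  vc=[]
3: 0xb3 (blk 22, set 2) → L1-HIT  vc=[]
4: 0x20 (blk 4, set 0) → MISS  vc=[20]
5: 0xb0 (blk 22, set 2) → L1-HIT  vc=[20]
6: 0x86 (blk 16, set 0) → MISS  vc=[20, 4]
7: 0xa5 (blk 20, set 0) → VC-HIT  vc=[16, 4]
8: 0x21 (blk 4, set 0) → VC-HIT  vc=[16, 20]
9: 0xa7 (blk 20, set 0) → VC-HIT  vc=[16, 4]
10: 0xb5 (blk 22, set 2) → L1-HIT  vc=[16, 4]
11: 0xf3 (blk 30, set 2) → MISS  vc=[16, 4, 22]
12: 0x82 (blk 16, set 0) → VC-HIT  vc=[20, 4, 22]
13: 0xf5 (blk 30, set 2) → L1-HIT  vc=[20, 4, 22]
14: 0xa2 (blk 20, set 0) → VC-HIT  vc=[16, 4, 22]

VC = [16, 4, 22]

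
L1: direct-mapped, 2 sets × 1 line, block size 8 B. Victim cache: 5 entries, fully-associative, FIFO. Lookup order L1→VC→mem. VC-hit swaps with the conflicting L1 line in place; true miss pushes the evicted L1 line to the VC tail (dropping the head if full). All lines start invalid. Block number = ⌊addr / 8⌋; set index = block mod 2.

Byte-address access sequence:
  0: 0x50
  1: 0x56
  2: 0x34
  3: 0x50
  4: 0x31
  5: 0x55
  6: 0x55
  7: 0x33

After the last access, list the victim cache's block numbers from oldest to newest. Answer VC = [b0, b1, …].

VC = [10]

0: 0x50 (blk 10, set 0) → MISS  vc=[]
1: 0x56 (blk 10, set 0) → L1-HIT  vc=[]
2: 0x34 (blk 6, set 0) → MISS  vc=[10]
3: 0x50 (blk 10, set 0) → VC-HIT  vc=[6]
4: 0x31 (blk 6, set 0) → VC-HIT  vc=[10]
5: 0x55 (blk 10, set 0) → VC-HIT  vc=[6]
6: 0x55 (blk 10, set 0) → L1-HIT  vc=[6]
7: 0x33 (blk 6, set 0) → VC-HIT  vc=[10]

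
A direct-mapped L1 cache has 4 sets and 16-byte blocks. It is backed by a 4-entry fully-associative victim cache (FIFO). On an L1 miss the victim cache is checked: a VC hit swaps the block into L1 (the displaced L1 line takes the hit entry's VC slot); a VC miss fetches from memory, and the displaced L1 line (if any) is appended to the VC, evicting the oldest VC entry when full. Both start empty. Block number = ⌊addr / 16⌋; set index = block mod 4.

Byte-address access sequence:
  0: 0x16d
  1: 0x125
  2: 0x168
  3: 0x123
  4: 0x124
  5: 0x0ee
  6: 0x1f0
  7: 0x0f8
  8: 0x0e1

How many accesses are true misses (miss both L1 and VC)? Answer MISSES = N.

MISSES = 5

  [0] addr=0x16d blk=22 s=2: MISS | VC []
  [1] addr=0x125 blk=18 s=2: MISS | VC [22]
  [2] addr=0x168 blk=22 s=2: VC-HIT | VC [18]
  [3] addr=0x123 blk=18 s=2: VC-HIT | VC [22]
  [4] addr=0x124 blk=18 s=2: L1-HIT | VC [22]
  [5] addr=0xee blk=14 s=2: MISS | VC [22, 18]
  [6] addr=0x1f0 blk=31 s=3: MISS | VC [22, 18]
  [7] addr=0xf8 blk=15 s=3: MISS | VC [22, 18, 31]
  [8] addr=0xe1 blk=14 s=2: L1-HIT | VC [22, 18, 31]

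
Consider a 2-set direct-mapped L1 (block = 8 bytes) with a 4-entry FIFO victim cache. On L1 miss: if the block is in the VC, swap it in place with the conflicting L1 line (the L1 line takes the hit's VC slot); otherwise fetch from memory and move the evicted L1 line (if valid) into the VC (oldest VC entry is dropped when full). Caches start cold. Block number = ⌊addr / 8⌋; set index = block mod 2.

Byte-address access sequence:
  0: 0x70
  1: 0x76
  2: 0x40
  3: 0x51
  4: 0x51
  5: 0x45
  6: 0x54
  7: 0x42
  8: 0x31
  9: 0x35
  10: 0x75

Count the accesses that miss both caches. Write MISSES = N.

MISSES = 4

  [0] addr=0x70 blk=14 s=0: MISS | VC []
  [1] addr=0x76 blk=14 s=0: L1-HIT | VC []
  [2] addr=0x40 blk=8 s=0: MISS | VC [14]
  [3] addr=0x51 blk=10 s=0: MISS | VC [14, 8]
  [4] addr=0x51 blk=10 s=0: L1-HIT | VC [14, 8]
  [5] addr=0x45 blk=8 s=0: VC-HIT | VC [14, 10]
  [6] addr=0x54 blk=10 s=0: VC-HIT | VC [14, 8]
  [7] addr=0x42 blk=8 s=0: VC-HIT | VC [14, 10]
  [8] addr=0x31 blk=6 s=0: MISS | VC [14, 10, 8]
  [9] addr=0x35 blk=6 s=0: L1-HIT | VC [14, 10, 8]
  [10] addr=0x75 blk=14 s=0: VC-HIT | VC [6, 10, 8]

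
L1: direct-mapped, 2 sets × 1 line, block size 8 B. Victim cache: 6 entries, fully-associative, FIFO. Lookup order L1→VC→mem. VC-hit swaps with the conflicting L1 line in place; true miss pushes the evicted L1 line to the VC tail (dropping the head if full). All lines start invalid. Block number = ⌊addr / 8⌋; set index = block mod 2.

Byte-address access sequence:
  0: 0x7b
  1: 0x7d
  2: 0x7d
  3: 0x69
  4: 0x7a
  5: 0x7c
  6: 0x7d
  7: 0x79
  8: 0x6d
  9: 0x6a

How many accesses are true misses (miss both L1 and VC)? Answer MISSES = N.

MISSES = 2

0: 0x7b (blk 15, set 1) → MISS  vc=[]
1: 0x7d (blk 15, set 1) → L1-HIT  vc=[]
2: 0x7d (blk 15, set 1) → L1-HIT  vc=[]
3: 0x69 (blk 13, set 1) → MISS  vc=[15]
4: 0x7a (blk 15, set 1) → VC-HIT  vc=[13]
5: 0x7c (blk 15, set 1) → L1-HIT  vc=[13]
6: 0x7d (blk 15, set 1) → L1-HIT  vc=[13]
7: 0x79 (blk 15, set 1) → L1-HIT  vc=[13]
8: 0x6d (blk 13, set 1) → VC-HIT  vc=[15]
9: 0x6a (blk 13, set 1) → L1-HIT  vc=[15]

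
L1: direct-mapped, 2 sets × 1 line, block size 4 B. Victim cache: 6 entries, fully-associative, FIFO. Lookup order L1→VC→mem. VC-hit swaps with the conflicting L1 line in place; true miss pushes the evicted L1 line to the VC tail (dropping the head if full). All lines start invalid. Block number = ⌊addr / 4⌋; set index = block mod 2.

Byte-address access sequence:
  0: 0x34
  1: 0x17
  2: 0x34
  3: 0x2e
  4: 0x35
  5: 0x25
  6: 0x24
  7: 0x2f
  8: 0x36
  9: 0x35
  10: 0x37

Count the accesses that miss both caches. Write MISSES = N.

MISSES = 4

#0 0x34→b13/s1 MISS; vc=[]
#1 0x17→b5/s1 MISS; vc=[13]
#2 0x34→b13/s1 VC-HIT; vc=[5]
#3 0x2e→b11/s1 MISS; vc=[5,13]
#4 0x35→b13/s1 VC-HIT; vc=[5,11]
#5 0x25→b9/s1 MISS; vc=[5,11,13]
#6 0x24→b9/s1 L1-HIT; vc=[5,11,13]
#7 0x2f→b11/s1 VC-HIT; vc=[5,9,13]
#8 0x36→b13/s1 VC-HIT; vc=[5,9,11]
#9 0x35→b13/s1 L1-HIT; vc=[5,9,11]
#10 0x37→b13/s1 L1-HIT; vc=[5,9,11]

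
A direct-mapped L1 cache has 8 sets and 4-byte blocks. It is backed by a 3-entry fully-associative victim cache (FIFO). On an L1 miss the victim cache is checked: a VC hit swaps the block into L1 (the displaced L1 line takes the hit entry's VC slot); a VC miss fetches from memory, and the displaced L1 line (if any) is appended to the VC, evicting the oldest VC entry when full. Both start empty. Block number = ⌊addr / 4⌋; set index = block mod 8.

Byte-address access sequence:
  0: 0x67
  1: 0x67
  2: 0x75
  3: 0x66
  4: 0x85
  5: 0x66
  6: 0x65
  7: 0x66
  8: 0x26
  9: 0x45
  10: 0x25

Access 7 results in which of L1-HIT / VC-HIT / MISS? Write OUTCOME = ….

#0 0x67→b25/s1 MISS; vc=[]
#1 0x67→b25/s1 L1-HIT; vc=[]
#2 0x75→b29/s5 MISS; vc=[]
#3 0x66→b25/s1 L1-HIT; vc=[]
#4 0x85→b33/s1 MISS; vc=[25]
#5 0x66→b25/s1 VC-HIT; vc=[33]
#6 0x65→b25/s1 L1-HIT; vc=[33]
#7 0x66→b25/s1 L1-HIT; vc=[33]
#8 0x26→b9/s1 MISS; vc=[33,25]
#9 0x45→b17/s1 MISS; vc=[33,25,9]
#10 0x25→b9/s1 VC-HIT; vc=[33,25,17]

OUTCOME = L1-HIT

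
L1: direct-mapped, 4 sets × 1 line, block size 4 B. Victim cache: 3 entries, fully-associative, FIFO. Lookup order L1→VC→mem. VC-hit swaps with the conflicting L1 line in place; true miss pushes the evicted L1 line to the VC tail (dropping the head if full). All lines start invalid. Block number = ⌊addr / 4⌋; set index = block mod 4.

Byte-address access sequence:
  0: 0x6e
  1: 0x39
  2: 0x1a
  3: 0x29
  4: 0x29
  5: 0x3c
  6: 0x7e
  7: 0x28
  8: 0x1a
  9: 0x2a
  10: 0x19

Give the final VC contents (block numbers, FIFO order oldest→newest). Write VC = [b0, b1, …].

0: 0x6e (blk 27, set 3) → MISS  vc=[]
1: 0x39 (blk 14, set 2) → MISS  vc=[]
2: 0x1a (blk 6, set 2) → MISS  vc=[14]
3: 0x29 (blk 10, set 2) → MISS  vc=[14, 6]
4: 0x29 (blk 10, set 2) → L1-HIT  vc=[14, 6]
5: 0x3c (blk 15, set 3) → MISS  vc=[14, 6, 27]
6: 0x7e (blk 31, set 3) → MISS  vc=[6, 27, 15]
7: 0x28 (blk 10, set 2) → L1-HIT  vc=[6, 27, 15]
8: 0x1a (blk 6, set 2) → VC-HIT  vc=[10, 27, 15]
9: 0x2a (blk 10, set 2) → VC-HIT  vc=[6, 27, 15]
10: 0x19 (blk 6, set 2) → VC-HIT  vc=[10, 27, 15]

VC = [10, 27, 15]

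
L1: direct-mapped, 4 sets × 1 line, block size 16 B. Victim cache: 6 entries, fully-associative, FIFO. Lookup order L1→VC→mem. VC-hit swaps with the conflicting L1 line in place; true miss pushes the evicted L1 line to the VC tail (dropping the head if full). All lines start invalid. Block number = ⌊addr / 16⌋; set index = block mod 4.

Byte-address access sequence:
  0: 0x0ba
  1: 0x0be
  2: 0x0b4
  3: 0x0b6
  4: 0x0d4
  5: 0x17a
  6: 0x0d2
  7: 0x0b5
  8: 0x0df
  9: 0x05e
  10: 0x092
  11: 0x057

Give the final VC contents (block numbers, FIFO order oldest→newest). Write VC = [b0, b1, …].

#0 0xba→b11/s3 MISS; vc=[]
#1 0xbe→b11/s3 L1-HIT; vc=[]
#2 0xb4→b11/s3 L1-HIT; vc=[]
#3 0xb6→b11/s3 L1-HIT; vc=[]
#4 0xd4→b13/s1 MISS; vc=[]
#5 0x17a→b23/s3 MISS; vc=[11]
#6 0xd2→b13/s1 L1-HIT; vc=[11]
#7 0xb5→b11/s3 VC-HIT; vc=[23]
#8 0xdf→b13/s1 L1-HIT; vc=[23]
#9 0x5e→b5/s1 MISS; vc=[23,13]
#10 0x92→b9/s1 MISS; vc=[23,13,5]
#11 0x57→b5/s1 VC-HIT; vc=[23,13,9]

VC = [23, 13, 9]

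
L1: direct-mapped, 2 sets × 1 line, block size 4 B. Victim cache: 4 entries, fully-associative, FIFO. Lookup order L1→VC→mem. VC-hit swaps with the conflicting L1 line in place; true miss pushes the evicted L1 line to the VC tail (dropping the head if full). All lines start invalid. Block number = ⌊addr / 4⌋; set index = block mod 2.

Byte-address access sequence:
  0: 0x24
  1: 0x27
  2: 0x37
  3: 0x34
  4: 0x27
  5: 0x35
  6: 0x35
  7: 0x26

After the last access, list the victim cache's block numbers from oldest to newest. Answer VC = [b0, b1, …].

VC = [13]

#0 0x24→b9/s1 MISS; vc=[]
#1 0x27→b9/s1 L1-HIT; vc=[]
#2 0x37→b13/s1 MISS; vc=[9]
#3 0x34→b13/s1 L1-HIT; vc=[9]
#4 0x27→b9/s1 VC-HIT; vc=[13]
#5 0x35→b13/s1 VC-HIT; vc=[9]
#6 0x35→b13/s1 L1-HIT; vc=[9]
#7 0x26→b9/s1 VC-HIT; vc=[13]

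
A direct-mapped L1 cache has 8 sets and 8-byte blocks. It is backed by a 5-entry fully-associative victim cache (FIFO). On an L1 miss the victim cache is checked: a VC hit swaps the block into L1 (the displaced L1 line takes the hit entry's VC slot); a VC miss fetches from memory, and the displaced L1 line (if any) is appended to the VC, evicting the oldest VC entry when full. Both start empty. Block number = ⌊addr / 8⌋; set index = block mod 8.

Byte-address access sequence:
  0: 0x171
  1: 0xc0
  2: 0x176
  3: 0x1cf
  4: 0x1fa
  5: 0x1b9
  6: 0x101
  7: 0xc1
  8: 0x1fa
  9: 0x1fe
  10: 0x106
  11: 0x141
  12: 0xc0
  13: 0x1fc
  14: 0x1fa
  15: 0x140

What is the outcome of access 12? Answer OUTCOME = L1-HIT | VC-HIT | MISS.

0: 0x171 (blk 46, set 6) → MISS  vc=[]
1: 0xc0 (blk 24, set 0) → MISS  vc=[]
2: 0x176 (blk 46, set 6) → L1-HIT  vc=[]
3: 0x1cf (blk 57, set 1) → MISS  vc=[]
4: 0x1fa (blk 63, set 7) → MISS  vc=[]
5: 0x1b9 (blk 55, set 7) → MISS  vc=[63]
6: 0x101 (blk 32, set 0) → MISS  vc=[63, 24]
7: 0xc1 (blk 24, set 0) → VC-HIT  vc=[63, 32]
8: 0x1fa (blk 63, set 7) → VC-HIT  vc=[55, 32]
9: 0x1fe (blk 63, set 7) → L1-HIT  vc=[55, 32]
10: 0x106 (blk 32, set 0) → VC-HIT  vc=[55, 24]
11: 0x141 (blk 40, set 0) → MISS  vc=[55, 24, 32]
12: 0xc0 (blk 24, set 0) → VC-HIT  vc=[55, 40, 32]
13: 0x1fc (blk 63, set 7) → L1-HIT  vc=[55, 40, 32]
14: 0x1fa (blk 63, set 7) → L1-HIT  vc=[55, 40, 32]
15: 0x140 (blk 40, set 0) → VC-HIT  vc=[55, 24, 32]

OUTCOME = VC-HIT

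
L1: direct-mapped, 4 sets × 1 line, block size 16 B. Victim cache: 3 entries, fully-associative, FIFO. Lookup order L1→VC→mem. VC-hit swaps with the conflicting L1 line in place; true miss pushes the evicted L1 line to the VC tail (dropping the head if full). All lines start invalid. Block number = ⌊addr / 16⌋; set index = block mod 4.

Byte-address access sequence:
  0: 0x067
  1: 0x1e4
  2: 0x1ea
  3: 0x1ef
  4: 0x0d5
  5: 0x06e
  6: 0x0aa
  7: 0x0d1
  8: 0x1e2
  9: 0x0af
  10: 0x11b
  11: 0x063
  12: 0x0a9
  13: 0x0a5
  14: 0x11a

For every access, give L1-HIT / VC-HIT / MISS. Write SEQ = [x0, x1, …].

SEQ = [MISS, MISS, L1-HIT, L1-HIT, MISS, VC-HIT, MISS, L1-HIT, VC-HIT, VC-HIT, MISS, VC-HIT, VC-HIT, L1-HIT, L1-HIT]

0: 0x67 (blk 6, set 2) → MISS  vc=[]
1: 0x1e4 (blk 30, set 2) → MISS  vc=[6]
2: 0x1ea (blk 30, set 2) → L1-HIT  vc=[6]
3: 0x1ef (blk 30, set 2) → L1-HIT  vc=[6]
4: 0xd5 (blk 13, set 1) → MISS  vc=[6]
5: 0x6e (blk 6, set 2) → VC-HIT  vc=[30]
6: 0xaa (blk 10, set 2) → MISS  vc=[30, 6]
7: 0xd1 (blk 13, set 1) → L1-HIT  vc=[30, 6]
8: 0x1e2 (blk 30, set 2) → VC-HIT  vc=[10, 6]
9: 0xaf (blk 10, set 2) → VC-HIT  vc=[30, 6]
10: 0x11b (blk 17, set 1) → MISS  vc=[30, 6, 13]
11: 0x63 (blk 6, set 2) → VC-HIT  vc=[30, 10, 13]
12: 0xa9 (blk 10, set 2) → VC-HIT  vc=[30, 6, 13]
13: 0xa5 (blk 10, set 2) → L1-HIT  vc=[30, 6, 13]
14: 0x11a (blk 17, set 1) → L1-HIT  vc=[30, 6, 13]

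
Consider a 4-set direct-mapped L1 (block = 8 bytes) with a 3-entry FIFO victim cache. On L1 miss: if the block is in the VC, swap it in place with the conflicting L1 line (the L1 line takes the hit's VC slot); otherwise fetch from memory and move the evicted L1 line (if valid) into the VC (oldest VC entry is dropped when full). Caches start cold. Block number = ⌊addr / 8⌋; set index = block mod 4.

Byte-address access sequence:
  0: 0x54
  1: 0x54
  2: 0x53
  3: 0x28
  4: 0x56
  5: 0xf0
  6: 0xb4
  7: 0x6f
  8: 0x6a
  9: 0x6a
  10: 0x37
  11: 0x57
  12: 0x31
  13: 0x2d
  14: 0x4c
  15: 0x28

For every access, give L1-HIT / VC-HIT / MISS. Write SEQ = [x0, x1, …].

0: 0x54 (blk 10, set 2) → MISS  vc=[]
1: 0x54 (blk 10, set 2) → L1-HIT  vc=[]
2: 0x53 (blk 10, set 2) → L1-HIT  vc=[]
3: 0x28 (blk 5, set 1) → MISS  vc=[]
4: 0x56 (blk 10, set 2) → L1-HIT  vc=[]
5: 0xf0 (blk 30, set 2) → MISS  vc=[10]
6: 0xb4 (blk 22, set 2) → MISS  vc=[10, 30]
7: 0x6f (blk 13, set 1) → MISS  vc=[10, 30, 5]
8: 0x6a (blk 13, set 1) → L1-HIT  vc=[10, 30, 5]
9: 0x6a (blk 13, set 1) → L1-HIT  vc=[10, 30, 5]
10: 0x37 (blk 6, set 2) → MISS  vc=[30, 5, 22]
11: 0x57 (blk 10, set 2) → MISS  vc=[5, 22, 6]
12: 0x31 (blk 6, set 2) → VC-HIT  vc=[5, 22, 10]
13: 0x2d (blk 5, set 1) → VC-HIT  vc=[13, 22, 10]
14: 0x4c (blk 9, set 1) → MISS  vc=[22, 10, 5]
15: 0x28 (blk 5, set 1) → VC-HIT  vc=[22, 10, 9]

SEQ = [MISS, L1-HIT, L1-HIT, MISS, L1-HIT, MISS, MISS, MISS, L1-HIT, L1-HIT, MISS, MISS, VC-HIT, VC-HIT, MISS, VC-HIT]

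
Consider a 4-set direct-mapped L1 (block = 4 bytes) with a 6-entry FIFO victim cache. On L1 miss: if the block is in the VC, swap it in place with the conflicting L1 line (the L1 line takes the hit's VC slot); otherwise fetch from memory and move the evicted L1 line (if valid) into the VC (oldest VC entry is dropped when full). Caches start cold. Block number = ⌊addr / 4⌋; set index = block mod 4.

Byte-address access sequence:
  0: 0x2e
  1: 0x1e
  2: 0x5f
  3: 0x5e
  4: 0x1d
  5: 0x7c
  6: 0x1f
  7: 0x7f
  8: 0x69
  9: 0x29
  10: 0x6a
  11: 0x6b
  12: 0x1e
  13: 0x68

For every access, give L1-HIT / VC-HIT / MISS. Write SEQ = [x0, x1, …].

SEQ = [MISS, MISS, MISS, L1-HIT, VC-HIT, MISS, VC-HIT, VC-HIT, MISS, MISS, VC-HIT, L1-HIT, VC-HIT, L1-HIT]

#0 0x2e→b11/s3 MISS; vc=[]
#1 0x1e→b7/s3 MISS; vc=[11]
#2 0x5f→b23/s3 MISS; vc=[11,7]
#3 0x5e→b23/s3 L1-HIT; vc=[11,7]
#4 0x1d→b7/s3 VC-HIT; vc=[11,23]
#5 0x7c→b31/s3 MISS; vc=[11,23,7]
#6 0x1f→b7/s3 VC-HIT; vc=[11,23,31]
#7 0x7f→b31/s3 VC-HIT; vc=[11,23,7]
#8 0x69→b26/s2 MISS; vc=[11,23,7]
#9 0x29→b10/s2 MISS; vc=[11,23,7,26]
#10 0x6a→b26/s2 VC-HIT; vc=[11,23,7,10]
#11 0x6b→b26/s2 L1-HIT; vc=[11,23,7,10]
#12 0x1e→b7/s3 VC-HIT; vc=[11,23,31,10]
#13 0x68→b26/s2 L1-HIT; vc=[11,23,31,10]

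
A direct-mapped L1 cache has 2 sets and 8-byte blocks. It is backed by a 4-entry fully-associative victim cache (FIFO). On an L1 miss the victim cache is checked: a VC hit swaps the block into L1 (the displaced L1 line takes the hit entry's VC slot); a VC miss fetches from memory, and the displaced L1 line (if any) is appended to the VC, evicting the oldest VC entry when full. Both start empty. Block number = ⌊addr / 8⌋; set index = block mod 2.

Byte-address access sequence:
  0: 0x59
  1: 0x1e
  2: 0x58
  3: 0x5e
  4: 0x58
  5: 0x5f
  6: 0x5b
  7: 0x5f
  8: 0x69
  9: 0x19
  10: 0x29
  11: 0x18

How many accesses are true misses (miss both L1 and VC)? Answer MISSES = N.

0: 0x59 (blk 11, set 1) → MISS  vc=[]
1: 0x1e (blk 3, set 1) → MISS  vc=[11]
2: 0x58 (blk 11, set 1) → VC-HIT  vc=[3]
3: 0x5e (blk 11, set 1) → L1-HIT  vc=[3]
4: 0x58 (blk 11, set 1) → L1-HIT  vc=[3]
5: 0x5f (blk 11, set 1) → L1-HIT  vc=[3]
6: 0x5b (blk 11, set 1) → L1-HIT  vc=[3]
7: 0x5f (blk 11, set 1) → L1-HIT  vc=[3]
8: 0x69 (blk 13, set 1) → MISS  vc=[3, 11]
9: 0x19 (blk 3, set 1) → VC-HIT  vc=[13, 11]
10: 0x29 (blk 5, set 1) → MISS  vc=[13, 11, 3]
11: 0x18 (blk 3, set 1) → VC-HIT  vc=[13, 11, 5]

MISSES = 4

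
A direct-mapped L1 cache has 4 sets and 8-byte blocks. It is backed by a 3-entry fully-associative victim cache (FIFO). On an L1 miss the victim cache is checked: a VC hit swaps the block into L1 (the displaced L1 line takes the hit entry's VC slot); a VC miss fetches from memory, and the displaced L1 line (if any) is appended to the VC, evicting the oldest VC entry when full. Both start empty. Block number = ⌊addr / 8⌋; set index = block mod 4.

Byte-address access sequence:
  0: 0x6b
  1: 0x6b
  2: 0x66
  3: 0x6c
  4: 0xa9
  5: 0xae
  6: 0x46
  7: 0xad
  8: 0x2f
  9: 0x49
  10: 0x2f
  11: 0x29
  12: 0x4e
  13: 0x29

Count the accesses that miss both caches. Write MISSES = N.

MISSES = 6

#0 0x6b→b13/s1 MISS; vc=[]
#1 0x6b→b13/s1 L1-HIT; vc=[]
#2 0x66→b12/s0 MISS; vc=[]
#3 0x6c→b13/s1 L1-HIT; vc=[]
#4 0xa9→b21/s1 MISS; vc=[13]
#5 0xae→b21/s1 L1-HIT; vc=[13]
#6 0x46→b8/s0 MISS; vc=[13,12]
#7 0xad→b21/s1 L1-HIT; vc=[13,12]
#8 0x2f→b5/s1 MISS; vc=[13,12,21]
#9 0x49→b9/s1 MISS; vc=[12,21,5]
#10 0x2f→b5/s1 VC-HIT; vc=[12,21,9]
#11 0x29→b5/s1 L1-HIT; vc=[12,21,9]
#12 0x4e→b9/s1 VC-HIT; vc=[12,21,5]
#13 0x29→b5/s1 VC-HIT; vc=[12,21,9]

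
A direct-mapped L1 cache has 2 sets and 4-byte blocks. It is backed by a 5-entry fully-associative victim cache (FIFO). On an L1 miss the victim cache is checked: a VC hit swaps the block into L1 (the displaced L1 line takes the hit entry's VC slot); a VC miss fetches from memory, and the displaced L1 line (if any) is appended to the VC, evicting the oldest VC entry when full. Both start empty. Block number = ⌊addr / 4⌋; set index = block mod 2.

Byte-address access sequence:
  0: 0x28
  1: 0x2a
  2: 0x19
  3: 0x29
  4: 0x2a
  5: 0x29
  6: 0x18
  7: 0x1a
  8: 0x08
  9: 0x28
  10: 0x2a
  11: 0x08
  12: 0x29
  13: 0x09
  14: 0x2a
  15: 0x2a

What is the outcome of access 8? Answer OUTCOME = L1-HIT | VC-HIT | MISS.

OUTCOME = MISS

#0 0x28→b10/s0 MISS; vc=[]
#1 0x2a→b10/s0 L1-HIT; vc=[]
#2 0x19→b6/s0 MISS; vc=[10]
#3 0x29→b10/s0 VC-HIT; vc=[6]
#4 0x2a→b10/s0 L1-HIT; vc=[6]
#5 0x29→b10/s0 L1-HIT; vc=[6]
#6 0x18→b6/s0 VC-HIT; vc=[10]
#7 0x1a→b6/s0 L1-HIT; vc=[10]
#8 0x8→b2/s0 MISS; vc=[10,6]
#9 0x28→b10/s0 VC-HIT; vc=[2,6]
#10 0x2a→b10/s0 L1-HIT; vc=[2,6]
#11 0x8→b2/s0 VC-HIT; vc=[10,6]
#12 0x29→b10/s0 VC-HIT; vc=[2,6]
#13 0x9→b2/s0 VC-HIT; vc=[10,6]
#14 0x2a→b10/s0 VC-HIT; vc=[2,6]
#15 0x2a→b10/s0 L1-HIT; vc=[2,6]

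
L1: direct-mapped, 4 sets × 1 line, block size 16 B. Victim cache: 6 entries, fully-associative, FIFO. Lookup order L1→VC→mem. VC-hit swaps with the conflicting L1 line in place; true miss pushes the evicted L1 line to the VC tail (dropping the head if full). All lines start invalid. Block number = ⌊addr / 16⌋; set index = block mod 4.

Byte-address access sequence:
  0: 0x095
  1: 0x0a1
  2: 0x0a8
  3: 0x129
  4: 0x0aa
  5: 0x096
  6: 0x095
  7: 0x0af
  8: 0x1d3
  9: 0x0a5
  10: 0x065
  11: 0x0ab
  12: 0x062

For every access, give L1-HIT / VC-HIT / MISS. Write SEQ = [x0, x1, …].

#0 0x95→b9/s1 MISS; vc=[]
#1 0xa1→b10/s2 MISS; vc=[]
#2 0xa8→b10/s2 L1-HIT; vc=[]
#3 0x129→b18/s2 MISS; vc=[10]
#4 0xaa→b10/s2 VC-HIT; vc=[18]
#5 0x96→b9/s1 L1-HIT; vc=[18]
#6 0x95→b9/s1 L1-HIT; vc=[18]
#7 0xaf→b10/s2 L1-HIT; vc=[18]
#8 0x1d3→b29/s1 MISS; vc=[18,9]
#9 0xa5→b10/s2 L1-HIT; vc=[18,9]
#10 0x65→b6/s2 MISS; vc=[18,9,10]
#11 0xab→b10/s2 VC-HIT; vc=[18,9,6]
#12 0x62→b6/s2 VC-HIT; vc=[18,9,10]

SEQ = [MISS, MISS, L1-HIT, MISS, VC-HIT, L1-HIT, L1-HIT, L1-HIT, MISS, L1-HIT, MISS, VC-HIT, VC-HIT]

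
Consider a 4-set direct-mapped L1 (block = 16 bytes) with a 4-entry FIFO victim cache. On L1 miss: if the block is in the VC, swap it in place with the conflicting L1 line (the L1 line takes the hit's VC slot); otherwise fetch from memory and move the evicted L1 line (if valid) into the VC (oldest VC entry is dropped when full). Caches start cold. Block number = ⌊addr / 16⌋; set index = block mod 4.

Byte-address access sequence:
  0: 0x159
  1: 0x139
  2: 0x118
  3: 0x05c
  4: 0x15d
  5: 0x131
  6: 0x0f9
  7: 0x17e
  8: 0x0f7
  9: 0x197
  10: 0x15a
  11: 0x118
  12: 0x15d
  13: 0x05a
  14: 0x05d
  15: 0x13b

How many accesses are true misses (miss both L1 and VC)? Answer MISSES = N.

MISSES = 8

#0 0x159→b21/s1 MISS; vc=[]
#1 0x139→b19/s3 MISS; vc=[]
#2 0x118→b17/s1 MISS; vc=[21]
#3 0x5c→b5/s1 MISS; vc=[21,17]
#4 0x15d→b21/s1 VC-HIT; vc=[5,17]
#5 0x131→b19/s3 L1-HIT; vc=[5,17]
#6 0xf9→b15/s3 MISS; vc=[5,17,19]
#7 0x17e→b23/s3 MISS; vc=[5,17,19,15]
#8 0xf7→b15/s3 VC-HIT; vc=[5,17,19,23]
#9 0x197→b25/s1 MISS; vc=[17,19,23,21]
#10 0x15a→b21/s1 VC-HIT; vc=[17,19,23,25]
#11 0x118→b17/s1 VC-HIT; vc=[21,19,23,25]
#12 0x15d→b21/s1 VC-HIT; vc=[17,19,23,25]
#13 0x5a→b5/s1 MISS; vc=[19,23,25,21]
#14 0x5d→b5/s1 L1-HIT; vc=[19,23,25,21]
#15 0x13b→b19/s3 VC-HIT; vc=[15,23,25,21]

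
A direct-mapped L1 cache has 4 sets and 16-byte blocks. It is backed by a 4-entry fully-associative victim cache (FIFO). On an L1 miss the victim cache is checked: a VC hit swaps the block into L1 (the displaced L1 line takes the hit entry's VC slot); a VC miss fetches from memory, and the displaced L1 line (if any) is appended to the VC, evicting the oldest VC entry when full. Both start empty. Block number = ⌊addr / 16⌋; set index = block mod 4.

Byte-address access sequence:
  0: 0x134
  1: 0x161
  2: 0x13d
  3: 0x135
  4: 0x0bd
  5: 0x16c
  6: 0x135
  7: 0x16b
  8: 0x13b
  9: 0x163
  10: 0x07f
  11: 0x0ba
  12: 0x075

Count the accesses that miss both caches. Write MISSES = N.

MISSES = 4

0: 0x134 (blk 19, set 3) → MISS  vc=[]
1: 0x161 (blk 22, set 2) → MISS  vc=[]
2: 0x13d (blk 19, set 3) → L1-HIT  vc=[]
3: 0x135 (blk 19, set 3) → L1-HIT  vc=[]
4: 0xbd (blk 11, set 3) → MISS  vc=[19]
5: 0x16c (blk 22, set 2) → L1-HIT  vc=[19]
6: 0x135 (blk 19, set 3) → VC-HIT  vc=[11]
7: 0x16b (blk 22, set 2) → L1-HIT  vc=[11]
8: 0x13b (blk 19, set 3) → L1-HIT  vc=[11]
9: 0x163 (blk 22, set 2) → L1-HIT  vc=[11]
10: 0x7f (blk 7, set 3) → MISS  vc=[11, 19]
11: 0xba (blk 11, set 3) → VC-HIT  vc=[7, 19]
12: 0x75 (blk 7, set 3) → VC-HIT  vc=[11, 19]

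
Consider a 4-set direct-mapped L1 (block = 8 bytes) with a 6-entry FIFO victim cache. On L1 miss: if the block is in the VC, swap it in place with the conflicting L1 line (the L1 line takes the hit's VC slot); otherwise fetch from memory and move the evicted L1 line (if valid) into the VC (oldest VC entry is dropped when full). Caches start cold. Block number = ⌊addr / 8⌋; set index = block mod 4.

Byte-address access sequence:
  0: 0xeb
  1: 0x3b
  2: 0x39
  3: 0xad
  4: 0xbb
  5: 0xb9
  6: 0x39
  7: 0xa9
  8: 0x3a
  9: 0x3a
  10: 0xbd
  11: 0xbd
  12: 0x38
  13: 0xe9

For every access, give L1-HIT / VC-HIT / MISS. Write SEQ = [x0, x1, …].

SEQ = [MISS, MISS, L1-HIT, MISS, MISS, L1-HIT, VC-HIT, L1-HIT, L1-HIT, L1-HIT, VC-HIT, L1-HIT, VC-HIT, VC-HIT]

  [0] addr=0xeb blk=29 s=1: MISS | VC []
  [1] addr=0x3b blk=7 s=3: MISS | VC []
  [2] addr=0x39 blk=7 s=3: L1-HIT | VC []
  [3] addr=0xad blk=21 s=1: MISS | VC [29]
  [4] addr=0xbb blk=23 s=3: MISS | VC [29, 7]
  [5] addr=0xb9 blk=23 s=3: L1-HIT | VC [29, 7]
  [6] addr=0x39 blk=7 s=3: VC-HIT | VC [29, 23]
  [7] addr=0xa9 blk=21 s=1: L1-HIT | VC [29, 23]
  [8] addr=0x3a blk=7 s=3: L1-HIT | VC [29, 23]
  [9] addr=0x3a blk=7 s=3: L1-HIT | VC [29, 23]
  [10] addr=0xbd blk=23 s=3: VC-HIT | VC [29, 7]
  [11] addr=0xbd blk=23 s=3: L1-HIT | VC [29, 7]
  [12] addr=0x38 blk=7 s=3: VC-HIT | VC [29, 23]
  [13] addr=0xe9 blk=29 s=1: VC-HIT | VC [21, 23]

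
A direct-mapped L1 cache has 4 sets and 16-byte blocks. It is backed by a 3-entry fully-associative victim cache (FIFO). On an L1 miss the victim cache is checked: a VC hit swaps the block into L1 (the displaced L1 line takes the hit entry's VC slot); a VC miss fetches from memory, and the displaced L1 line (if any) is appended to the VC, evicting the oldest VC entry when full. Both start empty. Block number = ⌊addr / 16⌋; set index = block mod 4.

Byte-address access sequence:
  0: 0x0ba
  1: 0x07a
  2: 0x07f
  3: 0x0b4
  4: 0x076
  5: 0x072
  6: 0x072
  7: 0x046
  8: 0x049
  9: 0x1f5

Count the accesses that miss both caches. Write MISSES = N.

0: 0xba (blk 11, set 3) → MISS  vc=[]
1: 0x7a (blk 7, set 3) → MISS  vc=[11]
2: 0x7f (blk 7, set 3) → L1-HIT  vc=[11]
3: 0xb4 (blk 11, set 3) → VC-HIT  vc=[7]
4: 0x76 (blk 7, set 3) → VC-HIT  vc=[11]
5: 0x72 (blk 7, set 3) → L1-HIT  vc=[11]
6: 0x72 (blk 7, set 3) → L1-HIT  vc=[11]
7: 0x46 (blk 4, set 0) → MISS  vc=[11]
8: 0x49 (blk 4, set 0) → L1-HIT  vc=[11]
9: 0x1f5 (blk 31, set 3) → MISS  vc=[11, 7]

MISSES = 4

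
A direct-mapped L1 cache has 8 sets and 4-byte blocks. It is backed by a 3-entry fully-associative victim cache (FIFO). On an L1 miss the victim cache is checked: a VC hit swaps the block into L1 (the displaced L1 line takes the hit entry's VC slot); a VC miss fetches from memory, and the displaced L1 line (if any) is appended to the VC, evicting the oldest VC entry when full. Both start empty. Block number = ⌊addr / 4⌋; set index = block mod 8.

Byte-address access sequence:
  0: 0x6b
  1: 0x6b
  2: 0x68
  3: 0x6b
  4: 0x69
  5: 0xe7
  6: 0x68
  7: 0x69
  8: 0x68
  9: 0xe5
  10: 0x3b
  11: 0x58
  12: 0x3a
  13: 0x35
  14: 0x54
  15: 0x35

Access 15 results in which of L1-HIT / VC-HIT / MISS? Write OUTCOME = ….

0: 0x6b (blk 26, set 2) → MISS  vc=[]
1: 0x6b (blk 26, set 2) → L1-HIT  vc=[]
2: 0x68 (blk 26, set 2) → L1-HIT  vc=[]
3: 0x6b (blk 26, set 2) → L1-HIT  vc=[]
4: 0x69 (blk 26, set 2) → L1-HIT  vc=[]
5: 0xe7 (blk 57, set 1) → MISS  vc=[]
6: 0x68 (blk 26, set 2) → L1-HIT  vc=[]
7: 0x69 (blk 26, set 2) → L1-HIT  vc=[]
8: 0x68 (blk 26, set 2) → L1-HIT  vc=[]
9: 0xe5 (blk 57, set 1) → L1-HIT  vc=[]
10: 0x3b (blk 14, set 6) → MISS  vc=[]
11: 0x58 (blk 22, set 6) → MISS  vc=[14]
12: 0x3a (blk 14, set 6) → VC-HIT  vc=[22]
13: 0x35 (blk 13, set 5) → MISS  vc=[22]
14: 0x54 (blk 21, set 5) → MISS  vc=[22, 13]
15: 0x35 (blk 13, set 5) → VC-HIT  vc=[22, 21]

OUTCOME = VC-HIT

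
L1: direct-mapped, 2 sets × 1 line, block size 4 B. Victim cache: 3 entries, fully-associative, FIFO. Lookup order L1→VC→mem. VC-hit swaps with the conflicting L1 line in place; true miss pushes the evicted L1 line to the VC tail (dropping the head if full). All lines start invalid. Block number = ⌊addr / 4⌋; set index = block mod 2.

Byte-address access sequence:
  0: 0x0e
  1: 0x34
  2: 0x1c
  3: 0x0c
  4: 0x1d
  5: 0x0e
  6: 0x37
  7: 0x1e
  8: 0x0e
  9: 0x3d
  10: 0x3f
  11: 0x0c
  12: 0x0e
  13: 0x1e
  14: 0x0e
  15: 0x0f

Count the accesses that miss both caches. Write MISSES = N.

#0 0xe→b3/s1 MISS; vc=[]
#1 0x34→b13/s1 MISS; vc=[3]
#2 0x1c→b7/s1 MISS; vc=[3,13]
#3 0xc→b3/s1 VC-HIT; vc=[7,13]
#4 0x1d→b7/s1 VC-HIT; vc=[3,13]
#5 0xe→b3/s1 VC-HIT; vc=[7,13]
#6 0x37→b13/s1 VC-HIT; vc=[7,3]
#7 0x1e→b7/s1 VC-HIT; vc=[13,3]
#8 0xe→b3/s1 VC-HIT; vc=[13,7]
#9 0x3d→b15/s1 MISS; vc=[13,7,3]
#10 0x3f→b15/s1 L1-HIT; vc=[13,7,3]
#11 0xc→b3/s1 VC-HIT; vc=[13,7,15]
#12 0xe→b3/s1 L1-HIT; vc=[13,7,15]
#13 0x1e→b7/s1 VC-HIT; vc=[13,3,15]
#14 0xe→b3/s1 VC-HIT; vc=[13,7,15]
#15 0xf→b3/s1 L1-HIT; vc=[13,7,15]

MISSES = 4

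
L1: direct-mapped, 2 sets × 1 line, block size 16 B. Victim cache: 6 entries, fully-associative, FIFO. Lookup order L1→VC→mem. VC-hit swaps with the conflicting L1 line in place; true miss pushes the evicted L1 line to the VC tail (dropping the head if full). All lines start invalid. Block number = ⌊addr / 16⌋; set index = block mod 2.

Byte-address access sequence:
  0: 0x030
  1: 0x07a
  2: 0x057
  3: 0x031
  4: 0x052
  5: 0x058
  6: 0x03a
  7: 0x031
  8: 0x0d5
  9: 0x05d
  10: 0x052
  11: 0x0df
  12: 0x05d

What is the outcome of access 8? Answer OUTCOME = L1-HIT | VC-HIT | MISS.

OUTCOME = MISS

  [0] addr=0x30 blk=3 s=1: MISS | VC []
  [1] addr=0x7a blk=7 s=1: MISS | VC [3]
  [2] addr=0x57 blk=5 s=1: MISS | VC [3, 7]
  [3] addr=0x31 blk=3 s=1: VC-HIT | VC [5, 7]
  [4] addr=0x52 blk=5 s=1: VC-HIT | VC [3, 7]
  [5] addr=0x58 blk=5 s=1: L1-HIT | VC [3, 7]
  [6] addr=0x3a blk=3 s=1: VC-HIT | VC [5, 7]
  [7] addr=0x31 blk=3 s=1: L1-HIT | VC [5, 7]
  [8] addr=0xd5 blk=13 s=1: MISS | VC [5, 7, 3]
  [9] addr=0x5d blk=5 s=1: VC-HIT | VC [13, 7, 3]
  [10] addr=0x52 blk=5 s=1: L1-HIT | VC [13, 7, 3]
  [11] addr=0xdf blk=13 s=1: VC-HIT | VC [5, 7, 3]
  [12] addr=0x5d blk=5 s=1: VC-HIT | VC [13, 7, 3]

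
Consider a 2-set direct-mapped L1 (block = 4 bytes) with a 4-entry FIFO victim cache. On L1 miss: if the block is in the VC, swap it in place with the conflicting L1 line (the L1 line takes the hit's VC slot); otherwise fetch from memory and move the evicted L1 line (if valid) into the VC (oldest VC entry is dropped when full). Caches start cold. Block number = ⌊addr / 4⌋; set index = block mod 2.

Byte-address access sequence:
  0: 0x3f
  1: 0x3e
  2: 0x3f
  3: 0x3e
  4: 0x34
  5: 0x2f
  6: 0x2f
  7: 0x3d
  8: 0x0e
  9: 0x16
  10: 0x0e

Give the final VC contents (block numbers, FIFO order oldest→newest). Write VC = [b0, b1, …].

VC = [11, 13, 15, 5]

#0 0x3f→b15/s1 MISS; vc=[]
#1 0x3e→b15/s1 L1-HIT; vc=[]
#2 0x3f→b15/s1 L1-HIT; vc=[]
#3 0x3e→b15/s1 L1-HIT; vc=[]
#4 0x34→b13/s1 MISS; vc=[15]
#5 0x2f→b11/s1 MISS; vc=[15,13]
#6 0x2f→b11/s1 L1-HIT; vc=[15,13]
#7 0x3d→b15/s1 VC-HIT; vc=[11,13]
#8 0xe→b3/s1 MISS; vc=[11,13,15]
#9 0x16→b5/s1 MISS; vc=[11,13,15,3]
#10 0xe→b3/s1 VC-HIT; vc=[11,13,15,5]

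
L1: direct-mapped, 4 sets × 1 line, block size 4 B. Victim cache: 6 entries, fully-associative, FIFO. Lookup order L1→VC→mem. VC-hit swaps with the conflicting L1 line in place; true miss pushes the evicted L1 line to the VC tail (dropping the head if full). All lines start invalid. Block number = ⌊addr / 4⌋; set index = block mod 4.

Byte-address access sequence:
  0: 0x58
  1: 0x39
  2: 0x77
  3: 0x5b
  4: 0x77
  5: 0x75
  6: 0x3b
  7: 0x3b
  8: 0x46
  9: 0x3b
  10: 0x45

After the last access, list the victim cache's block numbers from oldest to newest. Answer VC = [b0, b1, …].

0: 0x58 (blk 22, set 2) → MISS  vc=[]
1: 0x39 (blk 14, set 2) → MISS  vc=[22]
2: 0x77 (blk 29, set 1) → MISS  vc=[22]
3: 0x5b (blk 22, set 2) → VC-HIT  vc=[14]
4: 0x77 (blk 29, set 1) → L1-HIT  vc=[14]
5: 0x75 (blk 29, set 1) → L1-HIT  vc=[14]
6: 0x3b (blk 14, set 2) → VC-HIT  vc=[22]
7: 0x3b (blk 14, set 2) → L1-HIT  vc=[22]
8: 0x46 (blk 17, set 1) → MISS  vc=[22, 29]
9: 0x3b (blk 14, set 2) → L1-HIT  vc=[22, 29]
10: 0x45 (blk 17, set 1) → L1-HIT  vc=[22, 29]

VC = [22, 29]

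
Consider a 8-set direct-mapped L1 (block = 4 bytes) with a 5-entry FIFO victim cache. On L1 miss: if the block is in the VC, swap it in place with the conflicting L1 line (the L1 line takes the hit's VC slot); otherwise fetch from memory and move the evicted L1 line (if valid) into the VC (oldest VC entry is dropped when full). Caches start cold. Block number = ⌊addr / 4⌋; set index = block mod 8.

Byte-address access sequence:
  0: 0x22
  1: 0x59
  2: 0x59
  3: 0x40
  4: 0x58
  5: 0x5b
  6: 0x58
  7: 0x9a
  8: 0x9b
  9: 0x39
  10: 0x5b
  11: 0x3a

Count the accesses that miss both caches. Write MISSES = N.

#0 0x22→b8/s0 MISS; vc=[]
#1 0x59→b22/s6 MISS; vc=[]
#2 0x59→b22/s6 L1-HIT; vc=[]
#3 0x40→b16/s0 MISS; vc=[8]
#4 0x58→b22/s6 L1-HIT; vc=[8]
#5 0x5b→b22/s6 L1-HIT; vc=[8]
#6 0x58→b22/s6 L1-HIT; vc=[8]
#7 0x9a→b38/s6 MISS; vc=[8,22]
#8 0x9b→b38/s6 L1-HIT; vc=[8,22]
#9 0x39→b14/s6 MISS; vc=[8,22,38]
#10 0x5b→b22/s6 VC-HIT; vc=[8,14,38]
#11 0x3a→b14/s6 VC-HIT; vc=[8,22,38]

MISSES = 5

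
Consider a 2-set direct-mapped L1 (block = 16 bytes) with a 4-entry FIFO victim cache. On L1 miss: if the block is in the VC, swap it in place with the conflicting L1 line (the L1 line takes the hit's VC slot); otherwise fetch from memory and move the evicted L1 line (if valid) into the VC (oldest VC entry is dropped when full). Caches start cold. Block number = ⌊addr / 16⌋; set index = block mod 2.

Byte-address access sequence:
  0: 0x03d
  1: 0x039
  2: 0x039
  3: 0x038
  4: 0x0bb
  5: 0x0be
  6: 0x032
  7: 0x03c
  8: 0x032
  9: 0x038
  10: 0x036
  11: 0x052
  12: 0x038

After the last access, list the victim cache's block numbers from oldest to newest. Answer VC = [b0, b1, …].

VC = [11, 5]

  [0] addr=0x3d blk=3 s=1: MISS | VC []
  [1] addr=0x39 blk=3 s=1: L1-HIT | VC []
  [2] addr=0x39 blk=3 s=1: L1-HIT | VC []
  [3] addr=0x38 blk=3 s=1: L1-HIT | VC []
  [4] addr=0xbb blk=11 s=1: MISS | VC [3]
  [5] addr=0xbe blk=11 s=1: L1-HIT | VC [3]
  [6] addr=0x32 blk=3 s=1: VC-HIT | VC [11]
  [7] addr=0x3c blk=3 s=1: L1-HIT | VC [11]
  [8] addr=0x32 blk=3 s=1: L1-HIT | VC [11]
  [9] addr=0x38 blk=3 s=1: L1-HIT | VC [11]
  [10] addr=0x36 blk=3 s=1: L1-HIT | VC [11]
  [11] addr=0x52 blk=5 s=1: MISS | VC [11, 3]
  [12] addr=0x38 blk=3 s=1: VC-HIT | VC [11, 5]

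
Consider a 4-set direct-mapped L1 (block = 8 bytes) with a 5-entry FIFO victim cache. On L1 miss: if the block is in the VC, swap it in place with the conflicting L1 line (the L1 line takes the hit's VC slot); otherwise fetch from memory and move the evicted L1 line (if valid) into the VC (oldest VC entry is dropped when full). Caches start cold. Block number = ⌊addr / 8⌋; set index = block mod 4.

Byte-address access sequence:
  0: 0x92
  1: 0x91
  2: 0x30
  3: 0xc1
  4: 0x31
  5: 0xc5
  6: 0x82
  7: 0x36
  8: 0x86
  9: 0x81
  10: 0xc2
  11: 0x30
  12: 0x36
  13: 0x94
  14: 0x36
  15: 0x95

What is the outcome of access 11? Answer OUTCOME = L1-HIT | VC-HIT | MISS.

  [0] addr=0x92 blk=18 s=2: MISS | VC []
  [1] addr=0x91 blk=18 s=2: L1-HIT | VC []
  [2] addr=0x30 blk=6 s=2: MISS | VC [18]
  [3] addr=0xc1 blk=24 s=0: MISS | VC [18]
  [4] addr=0x31 blk=6 s=2: L1-HIT | VC [18]
  [5] addr=0xc5 blk=24 s=0: L1-HIT | VC [18]
  [6] addr=0x82 blk=16 s=0: MISS | VC [18, 24]
  [7] addr=0x36 blk=6 s=2: L1-HIT | VC [18, 24]
  [8] addr=0x86 blk=16 s=0: L1-HIT | VC [18, 24]
  [9] addr=0x81 blk=16 s=0: L1-HIT | VC [18, 24]
  [10] addr=0xc2 blk=24 s=0: VC-HIT | VC [18, 16]
  [11] addr=0x30 blk=6 s=2: L1-HIT | VC [18, 16]
  [12] addr=0x36 blk=6 s=2: L1-HIT | VC [18, 16]
  [13] addr=0x94 blk=18 s=2: VC-HIT | VC [6, 16]
  [14] addr=0x36 blk=6 s=2: VC-HIT | VC [18, 16]
  [15] addr=0x95 blk=18 s=2: VC-HIT | VC [6, 16]

OUTCOME = L1-HIT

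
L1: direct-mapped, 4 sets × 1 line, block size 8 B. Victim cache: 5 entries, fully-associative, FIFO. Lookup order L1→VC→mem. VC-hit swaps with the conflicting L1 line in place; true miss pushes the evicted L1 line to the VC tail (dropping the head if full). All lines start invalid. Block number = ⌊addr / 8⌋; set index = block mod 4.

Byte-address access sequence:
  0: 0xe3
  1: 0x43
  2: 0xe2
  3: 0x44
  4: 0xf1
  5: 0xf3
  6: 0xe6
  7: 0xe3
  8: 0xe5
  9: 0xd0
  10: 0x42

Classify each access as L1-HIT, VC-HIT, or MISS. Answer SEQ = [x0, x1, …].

#0 0xe3→b28/s0 MISS; vc=[]
#1 0x43→b8/s0 MISS; vc=[28]
#2 0xe2→b28/s0 VC-HIT; vc=[8]
#3 0x44→b8/s0 VC-HIT; vc=[28]
#4 0xf1→b30/s2 MISS; vc=[28]
#5 0xf3→b30/s2 L1-HIT; vc=[28]
#6 0xe6→b28/s0 VC-HIT; vc=[8]
#7 0xe3→b28/s0 L1-HIT; vc=[8]
#8 0xe5→b28/s0 L1-HIT; vc=[8]
#9 0xd0→b26/s2 MISS; vc=[8,30]
#10 0x42→b8/s0 VC-HIT; vc=[28,30]

SEQ = [MISS, MISS, VC-HIT, VC-HIT, MISS, L1-HIT, VC-HIT, L1-HIT, L1-HIT, MISS, VC-HIT]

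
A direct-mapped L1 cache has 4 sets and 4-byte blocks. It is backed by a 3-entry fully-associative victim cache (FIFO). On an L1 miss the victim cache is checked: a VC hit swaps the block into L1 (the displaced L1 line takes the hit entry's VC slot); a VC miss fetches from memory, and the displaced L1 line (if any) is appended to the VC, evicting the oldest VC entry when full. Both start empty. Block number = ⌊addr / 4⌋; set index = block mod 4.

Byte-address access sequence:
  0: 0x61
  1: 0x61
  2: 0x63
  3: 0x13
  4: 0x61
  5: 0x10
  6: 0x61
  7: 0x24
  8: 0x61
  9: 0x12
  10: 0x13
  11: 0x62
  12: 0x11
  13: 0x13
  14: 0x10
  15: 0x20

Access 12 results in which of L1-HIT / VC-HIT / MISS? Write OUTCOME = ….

OUTCOME = VC-HIT

0: 0x61 (blk 24, set 0) → MISS  vc=[]
1: 0x61 (blk 24, set 0) → L1-HIT  vc=[]
2: 0x63 (blk 24, set 0) → L1-HIT  vc=[]
3: 0x13 (blk 4, set 0) → MISS  vc=[24]
4: 0x61 (blk 24, set 0) → VC-HIT  vc=[4]
5: 0x10 (blk 4, set 0) → VC-HIT  vc=[24]
6: 0x61 (blk 24, set 0) → VC-HIT  vc=[4]
7: 0x24 (blk 9, set 1) → MISS  vc=[4]
8: 0x61 (blk 24, set 0) → L1-HIT  vc=[4]
9: 0x12 (blk 4, set 0) → VC-HIT  vc=[24]
10: 0x13 (blk 4, set 0) → L1-HIT  vc=[24]
11: 0x62 (blk 24, set 0) → VC-HIT  vc=[4]
12: 0x11 (blk 4, set 0) → VC-HIT  vc=[24]
13: 0x13 (blk 4, set 0) → L1-HIT  vc=[24]
14: 0x10 (blk 4, set 0) → L1-HIT  vc=[24]
15: 0x20 (blk 8, set 0) → MISS  vc=[24, 4]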